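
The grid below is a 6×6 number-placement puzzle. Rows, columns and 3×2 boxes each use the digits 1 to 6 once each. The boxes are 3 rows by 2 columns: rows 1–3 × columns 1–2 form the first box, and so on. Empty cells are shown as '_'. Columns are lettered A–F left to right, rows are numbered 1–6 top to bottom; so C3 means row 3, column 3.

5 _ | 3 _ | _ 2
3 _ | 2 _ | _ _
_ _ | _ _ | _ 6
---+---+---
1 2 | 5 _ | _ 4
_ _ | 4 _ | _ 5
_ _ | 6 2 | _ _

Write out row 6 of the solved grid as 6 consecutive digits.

F2 = 1: row 2 has {2,3}; col 6 has {2,4,5,6}; box has {2,6} → only 1 remains.
C3 = 1: row 3 has {6}; col 3 has {2,3,4,5,6}; box has {2,3} → only 1 remains.
D4 = 3: row 4 has {1,2,4,5}; col 4 has {2}; box has {2,4,5,6} → only 3 remains.
E4 = 6: row 4 has {1,2,3,4,5}; col 5 has {}; box has {4,5} → only 6 remains.
A5 = 6: row 5 has {4,5}; col 1 has {1,3,5}; box has {1,2} → only 6 remains.
B5 = 3: row 5 has {4,5,6}; col 2 has {2}; box has {1,2,6} → only 3 remains.
D5 = 1: row 5 has {3,4,5,6}; col 4 has {2,3}; box has {2,3,4,5,6} → only 1 remains.
E5 = 2: row 5 has {1,3,4,5,6}; col 5 has {6}; box has {4,5,6} → only 2 remains.
A6 = 4: row 6 has {2,6}; col 1 has {1,3,5,6}; box has {1,2,3,6} → only 4 remains.
B6 = 5: row 6 has {2,4,6}; col 2 has {2,3}; box has {1,2,3,4,6} → only 5 remains.
F6 = 3: row 6 has {2,4,5,6}; col 6 has {1,2,4,5,6}; box has {2,4,5,6} → only 3 remains.
E1 = 4: row 1 has {2,3,5}; col 5 has {2,6}; box has {1,2,6} → only 4 remains.
E2 = 5: row 2 has {1,2,3}; col 5 has {2,4,6}; box has {1,2,4,6} → only 5 remains.
A3 = 2: row 3 has {1,6}; col 1 has {1,3,4,5,6}; box has {3,5} → only 2 remains.
B3 = 4: row 3 has {1,2,6}; col 2 has {2,3,5}; box has {2,3,5} → only 4 remains.
D3 = 5: row 3 has {1,2,4,6}; col 4 has {1,2,3}; box has {1,2,3} → only 5 remains.
E3 = 3: row 3 has {1,2,4,5,6}; col 5 has {2,4,5,6}; box has {1,2,4,5,6} → only 3 remains.
E6 = 1: row 6 has {2,3,4,5,6}; col 5 has {2,3,4,5,6}; box has {2,3,4,5,6} → only 1 remains.

456213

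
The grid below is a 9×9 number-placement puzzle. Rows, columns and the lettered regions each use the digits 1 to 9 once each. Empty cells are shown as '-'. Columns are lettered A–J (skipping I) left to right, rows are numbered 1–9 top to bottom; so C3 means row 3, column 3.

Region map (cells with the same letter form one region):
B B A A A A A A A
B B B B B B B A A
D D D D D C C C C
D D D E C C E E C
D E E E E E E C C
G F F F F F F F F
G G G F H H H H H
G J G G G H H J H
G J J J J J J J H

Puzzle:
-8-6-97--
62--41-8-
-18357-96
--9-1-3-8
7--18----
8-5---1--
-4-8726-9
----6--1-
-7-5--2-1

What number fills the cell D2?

G3 = 4 (sole candidate).
B4 = 6 (sole candidate).
F4 = 5 (sole candidate).
A3 = 2 (sole candidate).
A4 = 4 (sole candidate).
C1 = 1 (hidden single in row 1).
C7 = 3 (sole candidate).
H7 = 5 (sole candidate).
G8 = 8 (sole candidate).
A9 = 9 (sole candidate).
E9 = 3 (sole candidate).
E1 = 2 (sole candidate).
C2 = 7 (sole candidate).
D2 = 9: row 2 has {1,2,4,6,7,8}; col 4 has {1,3,5,6,8}; region has {1,2,4,6,7,8} → only 9 remains.

9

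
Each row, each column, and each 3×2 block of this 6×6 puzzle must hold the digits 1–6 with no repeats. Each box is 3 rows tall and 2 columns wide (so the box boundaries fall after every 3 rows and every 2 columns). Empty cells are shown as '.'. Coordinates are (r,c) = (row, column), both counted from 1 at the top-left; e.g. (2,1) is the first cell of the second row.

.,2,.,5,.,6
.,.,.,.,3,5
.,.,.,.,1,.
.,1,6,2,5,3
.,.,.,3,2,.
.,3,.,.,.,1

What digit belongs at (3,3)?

(1,5) = 4 (sole candidate).
(3,6) = 2 (sole candidate).
(4,1) = 4 (sole candidate).
(5,6) = 4 (sole candidate).
(6,4) = 4 (sole candidate).
(6,5) = 6 (sole candidate).
(3,4) = 6 (sole candidate).
(6,3) = 5 (sole candidate).
(2,4) = 1 (sole candidate).
(5,3) = 1 (sole candidate).
(6,1) = 2 (sole candidate).
(1,3) = 3 (sole candidate).
(2,1) = 6 (sole candidate).
(2,2) = 4 (sole candidate).
(2,3) = 2 (sole candidate).
(3,2) = 5 (sole candidate).
(3,3) = 4: row 3 has {1,2,5,6}; col 3 has {1,2,3,5,6}; box has {1,2,3,5,6} → only 4 remains.

4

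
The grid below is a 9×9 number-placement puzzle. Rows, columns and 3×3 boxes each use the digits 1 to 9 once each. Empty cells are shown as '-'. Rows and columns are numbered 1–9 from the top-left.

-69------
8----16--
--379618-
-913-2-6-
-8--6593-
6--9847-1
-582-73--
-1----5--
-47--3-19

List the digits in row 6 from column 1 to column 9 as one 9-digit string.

R1C6 = 8: row 1 has {6,9}; col 6 has {1,2,3,4,5,6,7}; box has {1,6,7,9} → only 8 remains.
R3C2 = 2: row 3 has {1,3,6,7,8,9}; col 2 has {1,4,5,6,8,9}; box has {3,6,8,9} → only 2 remains.
R4C5 = 7: row 4 has {1,2,3,6,9}; col 5 has {6,8,9}; box has {2,3,4,5,6,8,9} → only 7 remains.
R5C4 = 1: row 5 has {3,5,6,8,9}; col 4 has {2,3,7,9}; box has {2,3,4,5,6,7,8,9} → only 1 remains.
R6C2 = 3: row 6 has {1,4,6,7,8,9}; col 2 has {1,2,4,5,6,8,9}; box has {1,6,8,9} → only 3 remains.
R7C1 = 9: row 7 has {2,3,5,7,8}; col 1 has {6,8}; box has {1,4,5,7,8} → only 9 remains.
R7C8 = 4: row 7 has {2,3,5,7,8,9}; col 8 has {1,3,6,8}; box has {1,3,5,9} → only 4 remains.
R7C9 = 6: row 7 has {2,3,4,5,7,8,9}; col 9 has {1,9}; box has {1,3,4,5,9} → only 6 remains.
R8C5 = 4: row 8 has {1,5}; col 5 has {6,7,8,9}; box has {2,3,7} → only 4 remains.
R8C6 = 9: row 8 has {1,4,5}; col 6 has {1,2,3,4,5,6,7,8}; box has {2,3,4,7} → only 9 remains.
R9C1 = 2: row 9 has {1,3,4,7,9}; col 1 has {6,8,9}; box has {1,4,5,7,8,9} → only 2 remains.
R9C5 = 5: row 9 has {1,2,3,4,7,9}; col 5 has {4,6,7,8,9}; box has {2,3,4,7,9} → only 5 remains.
R9C7 = 8: row 9 has {1,2,3,4,5,7,9}; col 7 has {1,3,5,6,7,9}; box has {1,3,4,5,6,9} → only 8 remains.
R2C2 = 7: row 2 has {1,6,8}; col 2 has {1,2,3,4,5,6,8,9}; box has {2,3,6,8,9} → only 7 remains.
R4C7 = 4: row 4 has {1,2,3,6,7,9}; col 7 has {1,3,5,6,7,8,9}; box has {1,3,6,7,9} → only 4 remains.
R5C9 = 2: row 5 has {1,3,5,6,8,9}; col 9 has {1,6,9}; box has {1,3,4,6,7,9} → only 2 remains.
R6C8 = 5: row 6 has {1,3,4,6,7,8,9}; col 8 has {1,3,4,6,8}; box has {1,2,3,4,6,7,9} → only 5 remains.
R7C5 = 1: row 7 has {2,3,4,5,6,7,8,9}; col 5 has {4,5,6,7,8,9}; box has {2,3,4,5,7,9} → only 1 remains.
R8C1 = 3: row 8 has {1,4,5,9}; col 1 has {2,6,8,9}; box has {1,2,4,5,7,8,9} → only 3 remains.
R8C3 = 6: row 8 has {1,3,4,5,9}; col 3 has {1,3,7,8,9}; box has {1,2,3,4,5,7,8,9} → only 6 remains.
R8C4 = 8: row 8 has {1,3,4,5,6,9}; col 4 has {1,2,3,7,9}; box has {1,2,3,4,5,7,9} → only 8 remains.
R8C9 = 7: row 8 has {1,3,4,5,6,8,9}; col 9 has {1,2,6,9}; box has {1,3,4,5,6,8,9} → only 7 remains.
R9C4 = 6: row 9 has {1,2,3,4,5,7,8,9}; col 4 has {1,2,3,7,8,9}; box has {1,2,3,4,5,7,8,9} → only 6 remains.
R1C7 = 2: row 1 has {6,8,9}; col 7 has {1,3,4,5,6,7,8,9}; box has {1,6,8} → only 2 remains.
R1C8 = 7: row 1 has {2,6,8,9}; col 8 has {1,3,4,5,6,8}; box has {1,2,6,8} → only 7 remains.
R2C8 = 9: row 2 has {1,6,7,8}; col 8 has {1,3,4,5,6,7,8}; box has {1,2,6,7,8} → only 9 remains.
R4C1 = 5: row 4 has {1,2,3,4,6,7,9}; col 1 has {2,3,6,8,9}; box has {1,3,6,8,9} → only 5 remains.
R4C9 = 8: row 4 has {1,2,3,4,5,6,7,9}; col 9 has {1,2,6,7,9}; box has {1,2,3,4,5,6,7,9} → only 8 remains.
R5C3 = 4: row 5 has {1,2,3,5,6,8,9}; col 3 has {1,3,6,7,8,9}; box has {1,3,5,6,8,9} → only 4 remains.
R6C3 = 2: row 6 has {1,3,4,5,6,7,8,9}; col 3 has {1,3,4,6,7,8,9}; box has {1,3,4,5,6,8,9} → only 2 remains.

632984751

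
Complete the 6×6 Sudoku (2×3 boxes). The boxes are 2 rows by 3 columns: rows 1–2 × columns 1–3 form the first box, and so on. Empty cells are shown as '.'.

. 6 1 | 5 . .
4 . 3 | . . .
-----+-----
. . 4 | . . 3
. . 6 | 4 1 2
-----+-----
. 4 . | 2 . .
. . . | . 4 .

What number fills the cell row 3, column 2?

row 1, column 1 = 2 (sole candidate).
row 1, column 5 = 3 (sole candidate).
row 1, column 6 = 4 (sole candidate).
row 2, column 2 = 5 (sole candidate).
row 3, column 4 = 6 (sole candidate).
row 3, column 5 = 5 (sole candidate).
row 4, column 2 = 3 (sole candidate).
row 5, column 3 = 5 (sole candidate).
row 5, column 5 = 6 (sole candidate).
row 5, column 6 = 1 (sole candidate).
row 6, column 3 = 2 (sole candidate).
row 6, column 4 = 3 (sole candidate).
row 6, column 6 = 5 (sole candidate).
row 2, column 4 = 1 (sole candidate).
row 2, column 5 = 2 (sole candidate).
row 2, column 6 = 6 (sole candidate).
row 3, column 1 = 1 (sole candidate).
row 3, column 2 = 2: row 3 has {1,3,4,5,6}; col 2 has {3,4,5,6}; box has {1,3,4,6} → only 2 remains.

2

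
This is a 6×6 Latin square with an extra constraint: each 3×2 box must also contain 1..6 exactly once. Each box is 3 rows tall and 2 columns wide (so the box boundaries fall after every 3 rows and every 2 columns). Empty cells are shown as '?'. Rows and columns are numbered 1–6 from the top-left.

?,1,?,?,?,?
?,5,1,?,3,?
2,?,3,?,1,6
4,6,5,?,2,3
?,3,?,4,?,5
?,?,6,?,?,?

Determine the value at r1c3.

4

r2c1 = 6 (sole candidate).
r2c4 = 2 (sole candidate).
r2c6 = 4 (sole candidate).
r3c2 = 4 (sole candidate).
r3c4 = 5 (sole candidate).
r4c4 = 1 (sole candidate).
r5c1 = 1 (sole candidate).
r5c3 = 2 (sole candidate).
r5c5 = 6 (sole candidate).
r6c1 = 5 (sole candidate).
r6c2 = 2 (sole candidate).
r6c4 = 3 (sole candidate).
r6c5 = 4 (sole candidate).
r6c6 = 1 (sole candidate).
r1c1 = 3 (sole candidate).
r1c3 = 4: row 1 has {1,3}; col 3 has {1,2,3,5,6}; box has {1,2,3,5} → only 4 remains.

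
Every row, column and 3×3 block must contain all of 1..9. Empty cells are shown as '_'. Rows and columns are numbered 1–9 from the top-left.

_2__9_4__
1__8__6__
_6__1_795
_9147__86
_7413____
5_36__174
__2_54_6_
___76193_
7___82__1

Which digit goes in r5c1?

6

r1c8 = 1: row 1 has {2,4,9}; col 8 has {3,6,7,8,9}; box has {4,5,6,7,9} → only 1 remains.
r2c8 = 2: row 2 has {1,6,8}; col 8 has {1,3,6,7,8,9}; box has {1,4,5,6,7,9} → only 2 remains.
r2c9 = 3: row 2 has {1,2,6,8}; col 9 has {1,4,5,6}; box has {1,2,4,5,6,7,9} → only 3 remains.
r3c3 = 8: row 3 has {1,5,6,7,9}; col 3 has {1,2,3,4}; box has {1,2,6} → only 8 remains.
r3c6 = 3: row 3 has {1,5,6,7,8,9}; col 6 has {1,2,4}; box has {1,8,9} → only 3 remains.
r4c1 = 2: row 4 has {1,4,6,7,8,9}; col 1 has {1,5,7}; box has {1,3,4,5,7,9} → only 2 remains.
r4c6 = 5: row 4 has {1,2,4,6,7,8,9}; col 6 has {1,2,3,4}; box has {1,3,4,6,7} → only 5 remains.
r4c7 = 3: row 4 has {1,2,4,5,6,7,8,9}; col 7 has {1,4,6,7,9}; box has {1,4,6,7,8} → only 3 remains.
r5c8 = 5: row 5 has {1,3,4,7}; col 8 has {1,2,3,6,7,8,9}; box has {1,3,4,6,7,8} → only 5 remains.
r6c2 = 8: row 6 has {1,3,4,5,6,7}; col 2 has {2,6,7,9}; box has {1,2,3,4,5,7,9} → only 8 remains.
r6c5 = 2: row 6 has {1,3,4,5,6,7,8}; col 5 has {1,3,5,6,7,8,9}; box has {1,3,4,5,6,7} → only 2 remains.
r6c6 = 9: row 6 has {1,2,3,4,5,6,7,8}; col 6 has {1,2,3,4,5}; box has {1,2,3,4,5,6,7} → only 9 remains.
r7c7 = 8: row 7 has {2,4,5,6}; col 7 has {1,3,4,6,7,9}; box has {1,3,6,9} → only 8 remains.
r7c9 = 7: row 7 has {2,4,5,6,8}; col 9 has {1,3,4,5,6}; box has {1,3,6,8,9} → only 7 remains.
r8c3 = 5: row 8 has {1,3,6,7,9}; col 3 has {1,2,3,4,8}; box has {2,7} → only 5 remains.
r8c9 = 2: row 8 has {1,3,5,6,7,9}; col 9 has {1,3,4,5,6,7}; box has {1,3,6,7,8,9} → only 2 remains.
r9c7 = 5: row 9 has {1,2,7,8}; col 7 has {1,3,4,6,7,8,9}; box has {1,2,3,6,7,8,9} → only 5 remains.
r9c8 = 4: row 9 has {1,2,5,7,8}; col 8 has {1,2,3,5,6,7,8,9}; box has {1,2,3,5,6,7,8,9} → only 4 remains.
r1c1 = 3: row 1 has {1,2,4,9}; col 1 has {1,2,5,7}; box has {1,2,6,8} → only 3 remains.
r1c3 = 7: row 1 has {1,2,3,4,9}; col 3 has {1,2,3,4,5,8}; box has {1,2,3,6,8} → only 7 remains.
r1c4 = 5: row 1 has {1,2,3,4,7,9}; col 4 has {1,4,6,7,8}; box has {1,3,8,9} → only 5 remains.
r1c6 = 6: row 1 has {1,2,3,4,5,7,9}; col 6 has {1,2,3,4,5,9}; box has {1,3,5,8,9} → only 6 remains.
r1c9 = 8: row 1 has {1,2,3,4,5,6,7,9}; col 9 has {1,2,3,4,5,6,7}; box has {1,2,3,4,5,6,7,9} → only 8 remains.
r2c3 = 9: row 2 has {1,2,3,6,8}; col 3 has {1,2,3,4,5,7,8}; box has {1,2,3,6,7,8} → only 9 remains.
r2c5 = 4: row 2 has {1,2,3,6,8,9}; col 5 has {1,2,3,5,6,7,8,9}; box has {1,3,5,6,8,9} → only 4 remains.
r2c6 = 7: row 2 has {1,2,3,4,6,8,9}; col 6 has {1,2,3,4,5,6,9}; box has {1,3,4,5,6,8,9} → only 7 remains.
r3c1 = 4: row 3 has {1,3,5,6,7,8,9}; col 1 has {1,2,3,5,7}; box has {1,2,3,6,7,8,9} → only 4 remains.
r3c4 = 2: row 3 has {1,3,4,5,6,7,8,9}; col 4 has {1,4,5,6,7,8}; box has {1,3,4,5,6,7,8,9} → only 2 remains.
r5c1 = 6: row 5 has {1,3,4,5,7}; col 1 has {1,2,3,4,5,7}; box has {1,2,3,4,5,7,8,9} → only 6 remains.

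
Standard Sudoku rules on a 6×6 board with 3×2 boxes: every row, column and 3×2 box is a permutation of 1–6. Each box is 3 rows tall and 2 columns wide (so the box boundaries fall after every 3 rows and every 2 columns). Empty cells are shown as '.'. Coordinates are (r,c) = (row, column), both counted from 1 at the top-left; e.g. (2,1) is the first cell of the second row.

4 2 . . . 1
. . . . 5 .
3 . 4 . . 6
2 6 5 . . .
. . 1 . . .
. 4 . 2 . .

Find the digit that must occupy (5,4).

(1,5) = 3: row 1 has {1,2,4}; col 5 has {5}; box has {1,5,6} → only 3 remains.
(2,2) = 1: row 2 has {5}; col 2 has {2,4,6}; box has {2,3,4} → only 1 remains.
(3,2) = 5: row 3 has {3,4,6}; col 2 has {1,2,4,6}; box has {1,2,3,4} → only 5 remains.
(3,4) = 1: row 3 has {3,4,5,6}; col 4 has {2}; box has {4} → only 1 remains.
(3,5) = 2: row 3 has {1,3,4,5,6}; col 5 has {3,5}; box has {1,3,5,6} → only 2 remains.
(5,1) = 5: row 5 has {1}; col 1 has {2,3,4}; box has {2,4,6} → only 5 remains.
(5,2) = 3: row 5 has {1,5}; col 2 has {1,2,4,5,6}; box has {2,4,5,6} → only 3 remains.
(6,1) = 1: row 6 has {2,4}; col 1 has {2,3,4,5}; box has {2,3,4,5,6} → only 1 remains.
(6,5) = 6: row 6 has {1,2,4}; col 5 has {2,3,5}; box has {} → only 6 remains.
(1,3) = 6: row 1 has {1,2,3,4}; col 3 has {1,4,5}; box has {1,4} → only 6 remains.
(1,4) = 5: row 1 has {1,2,3,4,6}; col 4 has {1,2}; box has {1,4,6} → only 5 remains.
(2,1) = 6: row 2 has {1,5}; col 1 has {1,2,3,4,5}; box has {1,2,3,4,5} → only 6 remains.
(2,4) = 3: row 2 has {1,5,6}; col 4 has {1,2,5}; box has {1,4,5,6} → only 3 remains.
(2,6) = 4: row 2 has {1,3,5,6}; col 6 has {1,6}; box has {1,2,3,5,6} → only 4 remains.
(4,4) = 4: row 4 has {2,5,6}; col 4 has {1,2,3,5}; box has {1,2,5} → only 4 remains.
(4,5) = 1: row 4 has {2,4,5,6}; col 5 has {2,3,5,6}; box has {6} → only 1 remains.
(4,6) = 3: row 4 has {1,2,4,5,6}; col 6 has {1,4,6}; box has {1,6} → only 3 remains.
(5,4) = 6: row 5 has {1,3,5}; col 4 has {1,2,3,4,5}; box has {1,2,4,5} → only 6 remains.

6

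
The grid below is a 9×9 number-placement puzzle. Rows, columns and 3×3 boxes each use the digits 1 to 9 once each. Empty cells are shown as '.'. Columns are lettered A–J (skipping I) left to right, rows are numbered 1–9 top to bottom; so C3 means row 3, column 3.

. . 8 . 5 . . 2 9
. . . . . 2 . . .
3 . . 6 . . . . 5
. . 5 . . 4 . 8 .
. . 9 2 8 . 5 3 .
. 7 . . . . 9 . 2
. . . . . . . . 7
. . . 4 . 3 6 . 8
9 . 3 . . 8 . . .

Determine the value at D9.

G3 = 8: in row 3, 8 can only go here (every other open cell in that row sees an 8).
D2 = 8: in row 2, 8 can only go here (every other open cell in that row sees an 8).
F5 = 7: in row 5, 7 can only go here (every other open cell in that row sees a 7).
F1 = 1: row 1 has {2,5,8,9}; col 6 has {2,3,4,7,8}; box has {2,5,6,8} → only 1 remains.
F3 = 9: row 3 has {3,5,6,8}; col 6 has {1,2,3,4,7,8}; box has {1,2,5,6,8} → only 9 remains.
B2 = 9: in row 2, 9 can only go here (every other open cell in that row sees a 9).
A2 = 5: in row 2, 5 can only go here (every other open cell in that row sees a 5).
G4 = 7: in row 4, 7 can only go here (every other open cell in that row sees a 7).
A6 = 8: in row 6, 8 can only go here (every other open cell in that row sees an 8).
G7 = 3: in row 7, 3 can only go here (every other open cell in that row sees a 3).
B7 = 8: in row 7, 8 can only go here (every other open cell in that row sees an 8).
G1 = 4: row 1 has {1,2,5,8,9}; col 7 has {3,5,6,7,8,9}; box has {2,5,8,9} → only 4 remains.
G2 = 1: row 2 has {2,5,8,9}; col 7 has {3,4,5,6,7,8,9}; box has {2,4,5,8,9} → only 1 remains.
H3 = 7: row 3 has {3,5,6,8,9}; col 8 has {2,3,8}; box has {1,2,4,5,8,9} → only 7 remains.
G9 = 2: row 9 has {3,8,9}; col 7 has {1,3,4,5,6,7,8,9}; box has {3,6,7,8} → only 2 remains.
B1 = 6: row 1 has {1,2,4,5,8,9}; col 2 has {7,8,9}; box has {3,5,8,9} → only 6 remains.
H2 = 6: row 2 has {1,2,5,8,9}; col 8 has {2,3,7,8}; box has {1,2,4,5,7,8,9} → only 6 remains.
J2 = 3: row 2 has {1,2,5,6,8,9}; col 9 has {2,5,7,8,9}; box has {1,2,4,5,6,7,8,9} → only 3 remains.
E3 = 4: row 3 has {3,5,6,7,8,9}; col 5 has {5,8}; box has {1,2,5,6,8,9} → only 4 remains.
A1 = 7: row 1 has {1,2,4,5,6,8,9}; col 1 has {3,5,8,9}; box has {3,5,6,8,9} → only 7 remains.
D1 = 3: row 1 has {1,2,4,5,6,7,8,9}; col 4 has {2,4,6,8}; box has {1,2,4,5,6,8,9} → only 3 remains.
C2 = 4: row 2 has {1,2,3,5,6,8,9}; col 3 has {3,5,8,9}; box has {3,5,6,7,8,9} → only 4 remains.
E2 = 7: row 2 has {1,2,3,4,5,6,8,9}; col 5 has {4,5,8}; box has {1,2,3,4,5,6,8,9} → only 7 remains.
E6 = 3: in row 6, 3 can only go here (every other open cell in that row sees a 3).
H6 = 4: in row 6, 4 can only go here (every other open cell in that row sees a 4).
B4 = 3: in row 4, 3 can only go here (every other open cell in that row sees a 3).
A4 = 2: in row 4, 2 can only go here (every other open cell in that row sees a 2).
A8 = 1: row 8 has {3,4,6,8}; col 1 has {2,3,5,7,8,9}; box has {3,8,9} → only 1 remains.
A7 = 4: in row 7, 4 can only go here (every other open cell in that row sees a 4).
A5 = 6: row 5 has {2,3,5,7,8,9}; col 1 has {1,2,3,4,5,7,8,9}; box has {2,3,5,7,8,9} → only 6 remains.
J5 = 1: row 5 has {2,3,5,6,7,8,9}; col 9 has {2,3,5,7,8,9}; box has {2,3,4,5,7,8,9} → only 1 remains.
C6 = 1: row 6 has {2,3,4,7,8,9}; col 3 has {3,4,5,8,9}; box has {2,3,5,6,7,8,9} → only 1 remains.
D6 = 5: row 6 has {1,2,3,4,7,8,9}; col 4 has {2,3,4,6,8}; box has {2,3,4,7,8} → only 5 remains.
F6 = 6: row 6 has {1,2,3,4,5,7,8,9}; col 6 has {1,2,3,4,7,8,9}; box has {2,3,4,5,7,8} → only 6 remains.
F7 = 5: row 7 has {3,4,7,8}; col 6 has {1,2,3,4,6,7,8,9}; box has {3,4,8} → only 5 remains.
B9 = 5: row 9 has {2,3,8,9}; col 2 has {3,6,7,8,9}; box has {1,3,4,8,9} → only 5 remains.
H9 = 1: row 9 has {2,3,5,8,9}; col 8 has {2,3,4,6,7,8}; box has {2,3,6,7,8} → only 1 remains.
J9 = 4: row 9 has {1,2,3,5,8,9}; col 9 has {1,2,3,5,7,8,9}; box has {1,2,3,6,7,8} → only 4 remains.
C3 = 2: row 3 has {3,4,5,6,7,8,9}; col 3 has {1,3,4,5,8,9}; box has {3,4,5,6,7,8,9} → only 2 remains.
J4 = 6: row 4 has {2,3,4,5,7,8}; col 9 has {1,2,3,4,5,7,8,9}; box has {1,2,3,4,5,7,8,9} → only 6 remains.
B5 = 4: row 5 has {1,2,3,5,6,7,8,9}; col 2 has {3,5,6,7,8,9}; box has {1,2,3,5,6,7,8,9} → only 4 remains.
C7 = 6: row 7 has {3,4,5,7,8}; col 3 has {1,2,3,4,5,8,9}; box has {1,3,4,5,8,9} → only 6 remains.
H7 = 9: row 7 has {3,4,5,6,7,8}; col 8 has {1,2,3,4,6,7,8}; box has {1,2,3,4,6,7,8} → only 9 remains.
B8 = 2: row 8 has {1,3,4,6,8}; col 2 has {3,4,5,6,7,8,9}; box has {1,3,4,5,6,8,9} → only 2 remains.
C8 = 7: row 8 has {1,2,3,4,6,8}; col 3 has {1,2,3,4,5,6,8,9}; box has {1,2,3,4,5,6,8,9} → only 7 remains.
E8 = 9: row 8 has {1,2,3,4,6,7,8}; col 5 has {3,4,5,7,8}; box has {3,4,5,8} → only 9 remains.
H8 = 5: row 8 has {1,2,3,4,6,7,8,9}; col 8 has {1,2,3,4,6,7,8,9}; box has {1,2,3,4,6,7,8,9} → only 5 remains.
D9 = 7: row 9 has {1,2,3,4,5,8,9}; col 4 has {2,3,4,5,6,8}; box has {3,4,5,8,9} → only 7 remains.

7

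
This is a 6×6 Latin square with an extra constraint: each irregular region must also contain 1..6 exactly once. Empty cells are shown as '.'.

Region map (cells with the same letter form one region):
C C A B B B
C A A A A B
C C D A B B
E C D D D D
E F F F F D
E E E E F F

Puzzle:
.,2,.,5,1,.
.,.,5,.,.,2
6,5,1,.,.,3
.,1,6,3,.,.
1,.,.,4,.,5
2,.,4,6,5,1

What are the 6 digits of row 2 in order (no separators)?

345162

row 1, column 3 = 3: row 1 has {1,2,5}; col 3 has {1,4,5,6}; region has {5} → only 3 remains.
row 2, column 4 = 1: row 2 has {2,5}; col 4 has {3,4,5,6}; region has {3,5} → only 1 remains.
row 3, column 4 = 2: row 3 has {1,3,5,6}; col 4 has {1,3,4,5,6}; region has {1,3,5} → only 2 remains.
row 3, column 5 = 4: row 3 has {1,2,3,5,6}; col 5 has {1,5}; region has {1,2,3,5} → only 4 remains.
row 4, column 1 = 5: row 4 has {1,3,6}; col 1 has {1,2,6}; region has {1,2,4,6} → only 5 remains.
row 4, column 5 = 2: row 4 has {1,3,5,6}; col 5 has {1,4,5}; region has {1,3,5,6} → only 2 remains.
row 4, column 6 = 4: row 4 has {1,2,3,5,6}; col 6 has {1,2,3,5}; region has {1,2,3,5,6} → only 4 remains.
row 5, column 3 = 2: row 5 has {1,4,5}; col 3 has {1,3,4,5,6}; region has {1,4,5} → only 2 remains.
row 6, column 2 = 3: row 6 has {1,2,4,5,6}; col 2 has {1,2,5}; region has {1,2,4,5,6} → only 3 remains.
row 1, column 1 = 4: row 1 has {1,2,3,5}; col 1 has {1,2,5,6}; region has {1,2,5,6} → only 4 remains.
row 1, column 6 = 6: row 1 has {1,2,3,4,5}; col 6 has {1,2,3,4,5}; region has {1,2,3,4,5} → only 6 remains.
row 2, column 1 = 3: row 2 has {1,2,5}; col 1 has {1,2,4,5,6}; region has {1,2,4,5,6} → only 3 remains.
row 2, column 5 = 6: row 2 has {1,2,3,5}; col 5 has {1,2,4,5}; region has {1,2,3,5} → only 6 remains.
row 5, column 2 = 6: row 5 has {1,2,4,5}; col 2 has {1,2,3,5}; region has {1,2,4,5} → only 6 remains.
row 5, column 5 = 3: row 5 has {1,2,4,5,6}; col 5 has {1,2,4,5,6}; region has {1,2,4,5,6} → only 3 remains.
row 2, column 2 = 4: row 2 has {1,2,3,5,6}; col 2 has {1,2,3,5,6}; region has {1,2,3,5,6} → only 4 remains.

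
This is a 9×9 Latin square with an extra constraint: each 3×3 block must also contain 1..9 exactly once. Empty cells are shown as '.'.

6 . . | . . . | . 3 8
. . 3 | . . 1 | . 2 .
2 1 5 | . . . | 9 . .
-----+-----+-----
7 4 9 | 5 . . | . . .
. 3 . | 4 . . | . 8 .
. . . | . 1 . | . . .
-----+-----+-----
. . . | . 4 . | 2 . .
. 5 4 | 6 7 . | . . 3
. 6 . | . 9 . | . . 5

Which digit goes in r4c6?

r1c3 = 7 (sole candidate).
r1c2 = 9 (sole candidate).
r1c4 = 2 (sole candidate).
r1c5 = 5 (sole candidate).
r1c6 = 4 (sole candidate).
r1c7 = 1 (sole candidate).
r2c2 = 8 (sole candidate).
r2c5 = 6 (sole candidate).
r5c5 = 2 (sole candidate).
r6c2 = 2 (sole candidate).
r7c2 = 7 (sole candidate).
r8c7 = 8 (sole candidate).
r2c1 = 4 (sole candidate).
r2c9 = 7 (sole candidate).
r8c6 = 2 (sole candidate).
r2c4 = 9 (sole candidate).
r2c7 = 5 (sole candidate).
r4c9 = 2 (hidden single in row 4).
r4c8 = 1 (hidden single in row 4).
r8c8 = 9 (sole candidate).
r7c8 = 6 (sole candidate).
r7c9 = 1 (sole candidate).
r8c1 = 1 (sole candidate).
r3c8 = 4 (sole candidate).
r3c9 = 6 (sole candidate).
r5c1 = 5 (sole candidate).
r5c9 = 9 (sole candidate).
r6c1 = 8 (sole candidate).
r6c3 = 6 (sole candidate).
r6c9 = 4 (sole candidate).
r7c3 = 8 (sole candidate).
r7c4 = 3 (sole candidate).
r7c6 = 5 (sole candidate).
r9c1 = 3 (sole candidate).
r9c3 = 2 (sole candidate).
r9c6 = 8 (sole candidate).
r9c8 = 7 (sole candidate).
r5c3 = 1 (sole candidate).
r6c4 = 7 (sole candidate).
r6c7 = 3 (sole candidate).
r6c8 = 5 (sole candidate).
r7c1 = 9 (sole candidate).
r9c4 = 1 (sole candidate).
r9c7 = 4 (sole candidate).
r3c4 = 8 (sole candidate).
r3c5 = 3 (sole candidate).
r3c6 = 7 (sole candidate).
r4c5 = 8 (sole candidate).
r4c7 = 6 (sole candidate).
r5c6 = 6 (sole candidate).
r5c7 = 7 (sole candidate).
r6c6 = 9 (sole candidate).
r4c6 = 3: row 4 has {1,2,4,5,6,7,8,9}; col 6 has {1,2,4,5,6,7,8,9}; box has {1,2,4,5,6,7,8,9} → only 3 remains.

3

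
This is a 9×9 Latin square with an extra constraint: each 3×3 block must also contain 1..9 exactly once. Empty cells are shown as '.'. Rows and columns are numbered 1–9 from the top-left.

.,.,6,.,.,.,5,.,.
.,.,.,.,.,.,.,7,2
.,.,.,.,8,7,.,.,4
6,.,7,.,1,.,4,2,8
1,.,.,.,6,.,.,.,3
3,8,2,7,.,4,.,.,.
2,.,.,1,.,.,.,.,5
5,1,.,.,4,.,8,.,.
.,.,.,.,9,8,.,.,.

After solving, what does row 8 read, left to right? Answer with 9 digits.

519246837

row 3, column 1 = 9: row 3 has {4,7,8}; col 1 has {1,2,3,5,6}; box has {6} → only 9 remains.
row 6, column 5 = 5: row 6 has {2,3,4,7,8}; col 5 has {1,4,6,8,9}; box has {1,4,6,7} → only 5 remains.
row 2, column 5 = 3: row 2 has {2,7}; col 5 has {1,4,5,6,8,9}; box has {7,8} → only 3 remains.
row 7, column 5 = 7: row 7 has {1,2,5}; col 5 has {1,3,4,5,6,8,9}; box has {1,4,8,9} → only 7 remains.
row 1, column 5 = 2: row 1 has {5,6}; col 5 has {1,3,4,5,6,7,8,9}; box has {3,7,8} → only 2 remains.
row 3, column 2 = 2: in row 3, 2 can only go here (every other open cell in that row sees a 2).
row 4, column 2 = 5: in row 4, 5 can only go here (every other open cell in that row sees a 5).
row 2, column 2 = 4: row 2 has {2,3,7}; col 2 has {1,2,5,8}; box has {2,6,9} → only 4 remains.
row 5, column 2 = 9: row 5 has {1,3,6}; col 2 has {1,2,4,5,8}; box has {1,2,3,5,6,7,8} → only 9 remains.
row 5, column 3 = 4: row 5 has {1,3,6,9}; col 3 has {2,6,7}; box has {1,2,3,5,6,7,8,9} → only 4 remains.
row 5, column 6 = 2: row 5 has {1,3,4,6,9}; col 6 has {4,7,8}; box has {1,4,5,6,7} → only 2 remains.
row 5, column 7 = 7: row 5 has {1,2,3,4,6,9}; col 7 has {4,5,8}; box has {2,3,4,8} → only 7 remains.
row 5, column 8 = 5: row 5 has {1,2,3,4,6,7,9}; col 8 has {2,7}; box has {2,3,4,7,8} → only 5 remains.
row 9, column 3 = 3: row 9 has {8,9}; col 3 has {2,4,6,7}; box has {1,2,5} → only 3 remains.
row 2, column 1 = 8: row 2 has {2,3,4,7}; col 1 has {1,2,3,5,6,9}; box has {2,4,6,9} → only 8 remains.
row 5, column 4 = 8: row 5 has {1,2,3,4,5,6,7,9}; col 4 has {1,7}; box has {1,2,4,5,6,7} → only 8 remains.
row 7, column 2 = 6: row 7 has {1,2,5,7}; col 2 has {1,2,4,5,8,9}; box has {1,2,3,5} → only 6 remains.
row 7, column 6 = 3: row 7 has {1,2,5,6,7}; col 6 has {2,4,7,8}; box has {1,4,7,8,9} → only 3 remains.
row 7, column 7 = 9: row 7 has {1,2,3,5,6,7}; col 7 has {4,5,7,8}; box has {5,8} → only 9 remains.
row 7, column 8 = 4: row 7 has {1,2,3,5,6,7,9}; col 8 has {2,5,7}; box has {5,8,9} → only 4 remains.
row 8, column 3 = 9: row 8 has {1,4,5,8}; col 3 has {2,3,4,6,7}; box has {1,2,3,5,6} → only 9 remains.
row 8, column 6 = 6: row 8 has {1,4,5,8,9}; col 6 has {2,3,4,7,8}; box has {1,3,4,7,8,9} → only 6 remains.
row 8, column 8 = 3: row 8 has {1,4,5,6,8,9}; col 8 has {2,4,5,7}; box has {4,5,8,9} → only 3 remains.
row 8, column 9 = 7: row 8 has {1,3,4,5,6,8,9}; col 9 has {2,3,4,5,8}; box has {3,4,5,8,9} → only 7 remains.
row 9, column 2 = 7: row 9 has {3,8,9}; col 2 has {1,2,4,5,6,8,9}; box has {1,2,3,5,6,9} → only 7 remains.
row 1, column 1 = 7: row 1 has {2,5,6}; col 1 has {1,2,3,5,6,8,9}; box has {2,4,6,8,9} → only 7 remains.
row 1, column 2 = 3: row 1 has {2,5,6,7}; col 2 has {1,2,4,5,6,7,8,9}; box has {2,4,6,7,8,9} → only 3 remains.
row 4, column 6 = 9: row 4 has {1,2,4,5,6,7,8}; col 6 has {2,3,4,6,7,8}; box has {1,2,4,5,6,7,8} → only 9 remains.
row 7, column 3 = 8: row 7 has {1,2,3,4,5,6,7,9}; col 3 has {2,3,4,6,7,9}; box has {1,2,3,5,6,7,9} → only 8 remains.
row 8, column 4 = 2: row 8 has {1,3,4,5,6,7,8,9}; col 4 has {1,7,8}; box has {1,3,4,6,7,8,9} → only 2 remains.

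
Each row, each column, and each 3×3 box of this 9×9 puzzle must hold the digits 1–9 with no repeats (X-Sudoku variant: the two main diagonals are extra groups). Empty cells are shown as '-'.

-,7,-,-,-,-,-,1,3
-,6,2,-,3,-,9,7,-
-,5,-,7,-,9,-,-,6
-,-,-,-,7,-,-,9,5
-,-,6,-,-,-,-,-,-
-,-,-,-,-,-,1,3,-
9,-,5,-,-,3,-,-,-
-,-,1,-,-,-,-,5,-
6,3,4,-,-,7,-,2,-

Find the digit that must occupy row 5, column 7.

row 9, column 7 = 8 (sole candidate).
row 1, column 3 = 9 (hidden single in row 1).
row 4, column 7 = 6 (hidden single in row 4).
row 6, column 5 = 6 (hidden single in row 6).
row 6, column 1 = 5 (hidden single in row 6).
row 8, column 7 = 3 (hidden single in row 8).
row 6, column 3 = 7 (hidden single in column 3).
row 8, column 1 = 7 (hidden single in column 1).
row 1, column 7 = 5 (hidden single in column 7).
row 9, column 5 = 5 (hidden single in column 5).
row 7, column 8 = 6 (hidden single in column 8).
row 3, column 7 = 2 (hidden single in box 3).
row 8, column 2 = 8 (sole candidate).
row 7, column 2 = 2 (sole candidate).
row 7, column 7 = 7 (hidden single in main diagonal).
row 5, column 7 = 4: row 5 has {6}; col 7 has {1,2,3,5,6,7,8,9}; box has {1,3,5,6,9} → only 4 remains.

4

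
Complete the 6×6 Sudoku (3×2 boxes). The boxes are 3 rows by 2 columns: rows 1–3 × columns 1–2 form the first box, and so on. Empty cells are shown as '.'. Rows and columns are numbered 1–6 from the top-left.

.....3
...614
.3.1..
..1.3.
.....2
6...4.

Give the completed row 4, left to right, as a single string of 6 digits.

541236

row 2, column 3 = 3 (hidden single in row 2).
row 4, column 6 = 6: in row 4, 6 can only go here (every other open cell in that row sees a 6).
row 3, column 6 = 5 (sole candidate).
row 5, column 5 = 5 (sole candidate).
row 6, column 6 = 1 (sole candidate).
row 3, column 5 = 6 (hidden single in row 3).
row 1, column 5 = 2 (sole candidate).
row 1, column 2 = 6 (hidden single in row 1).
row 1, column 1 = 1 (hidden single in row 1).
row 5, column 2 = 1 (hidden single in row 5).
row 5, column 3 = 6 (hidden single in row 5).
row 6, column 4 = 3 (hidden single in row 6).
row 5, column 4 = 4 (sole candidate).
row 1, column 4 = 5 (sole candidate).
row 4, column 4 = 2: row 4 has {1,3,6}; col 4 has {1,3,4,5,6}; box has {1,3,4,6} → only 2 remains.
row 5, column 1 = 3 (sole candidate).
row 6, column 3 = 5 (sole candidate).
row 1, column 3 = 4 (sole candidate).
row 3, column 3 = 2 (sole candidate).
row 6, column 2 = 2 (sole candidate).
row 2, column 2 = 5 (sole candidate).
row 3, column 1 = 4 (sole candidate).
row 4, column 1 = 5: row 4 has {1,2,3,6}; col 1 has {1,3,4,6}; box has {1,2,3,6} → only 5 remains.
row 4, column 2 = 4: row 4 has {1,2,3,5,6}; col 2 has {1,2,3,5,6}; box has {1,2,3,5,6} → only 4 remains.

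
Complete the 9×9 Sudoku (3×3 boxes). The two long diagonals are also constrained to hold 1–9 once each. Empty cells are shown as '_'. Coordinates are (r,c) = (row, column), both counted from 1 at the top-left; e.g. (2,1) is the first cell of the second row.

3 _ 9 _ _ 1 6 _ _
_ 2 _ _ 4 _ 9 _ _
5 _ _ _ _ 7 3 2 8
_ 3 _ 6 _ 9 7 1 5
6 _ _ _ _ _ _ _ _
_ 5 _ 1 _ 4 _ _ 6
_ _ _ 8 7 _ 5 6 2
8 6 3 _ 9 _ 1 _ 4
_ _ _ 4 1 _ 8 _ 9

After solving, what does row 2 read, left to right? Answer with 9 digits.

726348951

(1,9) = 7: row 1 has {1,3,6,9}; col 9 has {2,4,5,6,8,9}; box has {2,3,6,8,9}; anti-diagonal has {1,3,6,9} → only 7 remains.
(2,8) = 5: row 2 has {2,4,9}; col 8 has {1,2,6}; box has {2,3,6,7,8,9}; anti-diagonal has {1,3,6,7,9} → only 5 remains.
(2,9) = 1: row 2 has {2,4,5,9}; col 9 has {2,4,5,6,7,8,9}; box has {2,3,5,6,7,8,9} → only 1 remains.
(3,3) = 1: row 3 has {2,3,5,7,8}; col 3 has {3,9}; box has {2,3,5,9}; main diagonal has {2,3,4,5,6,9} → only 1 remains.
(3,4) = 9: row 3 has {1,2,3,5,7,8}; col 4 has {1,4,6,8}; box has {1,4,7} → only 9 remains.
(3,5) = 6: row 3 has {1,2,3,5,7,8,9}; col 5 has {1,4,7,9}; box has {1,4,7,9} → only 6 remains.
(5,5) = 8: row 5 has {6}; col 5 has {1,4,6,7,9}; box has {1,4,6,9}; main diagonal has {1,2,3,4,5,6,9}; anti-diagonal has {1,3,5,6,7,9} → only 8 remains.
(5,9) = 3: row 5 has {6,8}; col 9 has {1,2,4,5,6,7,8,9}; box has {1,5,6,7} → only 3 remains.
(6,7) = 2: row 6 has {1,4,5,6}; col 7 has {1,3,5,6,7,8,9}; box has {1,3,5,6,7} → only 2 remains.
(7,3) = 4: row 7 has {2,5,6,7,8}; col 3 has {1,3,9}; box has {3,6,8}; anti-diagonal has {1,3,5,6,7,8,9} → only 4 remains.
(7,6) = 3: row 7 has {2,4,5,6,7,8}; col 6 has {1,4,7,9}; box has {1,4,7,8,9} → only 3 remains.
(8,8) = 7: row 8 has {1,3,4,6,8,9}; col 8 has {1,2,5,6}; box has {1,2,4,5,6,8,9}; main diagonal has {1,2,3,4,5,6,8,9} → only 7 remains.
(9,1) = 2: row 9 has {1,4,8,9}; col 1 has {3,5,6,8}; box has {3,4,6,8}; anti-diagonal has {1,3,4,5,6,7,8,9} → only 2 remains.
(9,2) = 7: row 9 has {1,2,4,8,9}; col 2 has {2,3,5,6}; box has {2,3,4,6,8} → only 7 remains.
(9,3) = 5: row 9 has {1,2,4,7,8,9}; col 3 has {1,3,4,9}; box has {2,3,4,6,7,8} → only 5 remains.
(9,6) = 6: row 9 has {1,2,4,5,7,8,9}; col 6 has {1,3,4,7,9}; box has {1,3,4,7,8,9} → only 6 remains.
(9,8) = 3: row 9 has {1,2,4,5,6,7,8,9}; col 8 has {1,2,5,6,7}; box has {1,2,4,5,6,7,8,9} → only 3 remains.
(1,8) = 4: row 1 has {1,3,6,7,9}; col 8 has {1,2,3,5,6,7}; box has {1,2,3,5,6,7,8,9} → only 4 remains.
(2,1) = 7: row 2 has {1,2,4,5,9}; col 1 has {2,3,5,6,8}; box has {1,2,3,5,9} → only 7 remains.
(2,4) = 3: row 2 has {1,2,4,5,7,9}; col 4 has {1,4,6,8,9}; box has {1,4,6,7,9} → only 3 remains.
(2,6) = 8: row 2 has {1,2,3,4,5,7,9}; col 6 has {1,3,4,6,7,9}; box has {1,3,4,6,7,9} → only 8 remains.
(3,2) = 4: row 3 has {1,2,3,5,6,7,8,9}; col 2 has {2,3,5,6,7}; box has {1,2,3,5,7,9} → only 4 remains.
(4,1) = 4: row 4 has {1,3,5,6,7,9}; col 1 has {2,3,5,6,7,8}; box has {3,5,6} → only 4 remains.
(4,5) = 2: row 4 has {1,3,4,5,6,7,9}; col 5 has {1,4,6,7,8,9}; box has {1,4,6,8,9} → only 2 remains.
(5,6) = 5: row 5 has {3,6,8}; col 6 has {1,3,4,6,7,8,9}; box has {1,2,4,6,8,9} → only 5 remains.
(5,7) = 4: row 5 has {3,5,6,8}; col 7 has {1,2,3,5,6,7,8,9}; box has {1,2,3,5,6,7} → only 4 remains.
(5,8) = 9: row 5 has {3,4,5,6,8}; col 8 has {1,2,3,4,5,6,7}; box has {1,2,3,4,5,6,7} → only 9 remains.
(6,1) = 9: row 6 has {1,2,4,5,6}; col 1 has {2,3,4,5,6,7,8}; box has {3,4,5,6} → only 9 remains.
(6,5) = 3: row 6 has {1,2,4,5,6,9}; col 5 has {1,2,4,6,7,8,9}; box has {1,2,4,5,6,8,9} → only 3 remains.
(6,8) = 8: row 6 has {1,2,3,4,5,6,9}; col 8 has {1,2,3,4,5,6,7,9}; box has {1,2,3,4,5,6,7,9} → only 8 remains.
(7,1) = 1: row 7 has {2,3,4,5,6,7,8}; col 1 has {2,3,4,5,6,7,8,9}; box has {2,3,4,5,6,7,8} → only 1 remains.
(7,2) = 9: row 7 has {1,2,3,4,5,6,7,8}; col 2 has {2,3,4,5,6,7}; box has {1,2,3,4,5,6,7,8} → only 9 remains.
(8,6) = 2: row 8 has {1,3,4,6,7,8,9}; col 6 has {1,3,4,5,6,7,8,9}; box has {1,3,4,6,7,8,9} → only 2 remains.
(1,2) = 8: row 1 has {1,3,4,6,7,9}; col 2 has {2,3,4,5,6,7,9}; box has {1,2,3,4,5,7,9} → only 8 remains.
(1,5) = 5: row 1 has {1,3,4,6,7,8,9}; col 5 has {1,2,3,4,6,7,8,9}; box has {1,3,4,6,7,8,9} → only 5 remains.
(2,3) = 6: row 2 has {1,2,3,4,5,7,8,9}; col 3 has {1,3,4,5,9}; box has {1,2,3,4,5,7,8,9} → only 6 remains.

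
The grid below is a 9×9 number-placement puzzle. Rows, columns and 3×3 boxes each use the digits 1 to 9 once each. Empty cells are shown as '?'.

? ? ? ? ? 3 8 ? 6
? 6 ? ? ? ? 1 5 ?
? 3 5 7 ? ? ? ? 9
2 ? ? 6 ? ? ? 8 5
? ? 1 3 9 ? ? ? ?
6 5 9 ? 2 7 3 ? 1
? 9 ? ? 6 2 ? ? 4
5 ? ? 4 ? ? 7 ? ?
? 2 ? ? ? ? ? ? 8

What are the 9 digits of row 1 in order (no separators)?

row 6, column 4 = 8 (sole candidate).
row 6, column 8 = 4 (sole candidate).
row 7, column 7 = 5 (sole candidate).
row 3, column 8 = 2 (sole candidate).
row 4, column 7 = 9 (sole candidate).
row 7, column 4 = 1 (sole candidate).
row 7, column 8 = 3 (sole candidate).
row 8, column 9 = 2 (sole candidate).
row 9, column 7 = 6 (sole candidate).
row 1, column 8 = 7: row 1 has {3,6,8}; col 8 has {2,3,4,5,8}; box has {1,2,5,6,8,9} → only 7 remains.
row 2, column 9 = 3 (sole candidate).
row 3, column 7 = 4 (sole candidate).
row 5, column 7 = 2 (sole candidate).
row 5, column 8 = 6 (sole candidate).
row 5, column 9 = 7 (sole candidate).
row 3, column 6 = 6 (hidden single in row 3).
row 4, column 3 = 3 (hidden single in row 4).
row 4, column 2 = 7 (hidden single in row 4).
row 5, column 6 = 5 (hidden single in row 5).
row 9, column 6 = 9 (sole candidate).
row 9, column 8 = 1 (sole candidate).
row 8, column 6 = 8 (sole candidate).
row 8, column 8 = 9 (sole candidate).
row 9, column 4 = 5 (sole candidate).
row 2, column 6 = 4 (sole candidate).
row 4, column 6 = 1 (sole candidate).
row 8, column 2 = 1 (sole candidate).
row 8, column 3 = 6 (sole candidate).
row 8, column 5 = 3 (sole candidate).
row 9, column 5 = 7 (sole candidate).
row 1, column 2 = 4: row 1 has {3,6,7,8}; col 2 has {1,2,3,5,6,7,9}; box has {3,5,6} → only 4 remains.
row 1, column 3 = 2: row 1 has {3,4,6,7,8}; col 3 has {1,3,5,6,9}; box has {3,4,5,6} → only 2 remains.
row 1, column 4 = 9: row 1 has {2,3,4,6,7,8}; col 4 has {1,3,4,5,6,7,8}; box has {3,4,6,7} → only 9 remains.
row 2, column 4 = 2 (sole candidate).
row 2, column 5 = 8 (sole candidate).
row 3, column 5 = 1 (sole candidate).
row 4, column 5 = 4 (sole candidate).
row 5, column 2 = 8 (sole candidate).
row 9, column 3 = 4 (sole candidate).
row 1, column 1 = 1: row 1 has {2,3,4,6,7,8,9}; col 1 has {2,5,6}; box has {2,3,4,5,6} → only 1 remains.
row 1, column 5 = 5: row 1 has {1,2,3,4,6,7,8,9}; col 5 has {1,2,3,4,6,7,8,9}; box has {1,2,3,4,6,7,8,9} → only 5 remains.

142953876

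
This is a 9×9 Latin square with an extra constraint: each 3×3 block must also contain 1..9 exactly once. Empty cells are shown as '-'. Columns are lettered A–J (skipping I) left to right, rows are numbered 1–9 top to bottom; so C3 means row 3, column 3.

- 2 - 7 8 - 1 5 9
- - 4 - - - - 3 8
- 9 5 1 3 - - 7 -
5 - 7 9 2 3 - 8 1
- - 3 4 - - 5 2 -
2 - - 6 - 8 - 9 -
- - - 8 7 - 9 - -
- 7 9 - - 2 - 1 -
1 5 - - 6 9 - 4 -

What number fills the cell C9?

C1 = 6 (sole candidate).
F1 = 4 (sole candidate).
A2 = 7 (sole candidate).
B2 = 1 (sole candidate).
A3 = 8 (sole candidate).
F3 = 6 (sole candidate).
E5 = 1 (sole candidate).
F5 = 7 (sole candidate).
J5 = 6 (sole candidate).
B6 = 4 (sole candidate).
C6 = 1 (sole candidate).
E6 = 5 (sole candidate).
C7 = 2 (sole candidate).
H7 = 6 (sole candidate).
E8 = 4 (sole candidate).
C9 = 8: row 9 has {1,4,5,6,9}; col 3 has {1,2,3,4,5,6,7,9}; box has {1,2,5,7,9} → only 8 remains.

8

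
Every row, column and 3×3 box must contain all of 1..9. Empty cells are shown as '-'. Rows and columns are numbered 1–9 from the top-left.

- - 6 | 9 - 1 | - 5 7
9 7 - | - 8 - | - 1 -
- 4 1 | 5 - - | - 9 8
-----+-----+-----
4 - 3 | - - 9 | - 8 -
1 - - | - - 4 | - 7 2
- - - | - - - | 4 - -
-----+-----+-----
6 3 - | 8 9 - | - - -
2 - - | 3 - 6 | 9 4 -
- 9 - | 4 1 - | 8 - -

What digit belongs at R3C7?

2

R3C1 = 3 (sole candidate).
R5C4 = 6 (sole candidate).
R7C8 = 2 (sole candidate).
R1C1 = 8 (sole candidate).
R1C2 = 2 (sole candidate).
R1C7 = 3 (sole candidate).
R2C3 = 5 (sole candidate).
R2C4 = 2 (sole candidate).
R2C6 = 3 (sole candidate).
R2C7 = 6 (sole candidate).
R2C9 = 4 (sole candidate).
R3C6 = 7 (sole candidate).
R3C7 = 2: row 3 has {1,3,4,5,7,8,9}; col 7 has {3,4,6,8,9}; box has {1,3,4,5,6,7,8,9} → only 2 remains.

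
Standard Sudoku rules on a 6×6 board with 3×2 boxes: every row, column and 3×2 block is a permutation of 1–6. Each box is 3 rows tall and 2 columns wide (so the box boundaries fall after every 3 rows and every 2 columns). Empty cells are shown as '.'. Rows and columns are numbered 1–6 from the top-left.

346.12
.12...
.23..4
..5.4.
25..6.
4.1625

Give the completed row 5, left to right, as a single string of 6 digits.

254361

R1C4 = 5 (sole candidate).
R2C4 = 4 (sole candidate).
R3C4 = 1 (sole candidate).
R3C5 = 5 (sole candidate).
R5C3 = 4: row 5 has {2,5,6}; col 3 has {1,2,3,5,6}; box has {1,5,6} → only 4 remains.
R5C4 = 3: row 5 has {2,4,5,6}; col 4 has {1,4,5,6}; box has {1,4,5,6} → only 3 remains.
R5C6 = 1: row 5 has {2,3,4,5,6}; col 6 has {2,4,5}; box has {2,4,5,6} → only 1 remains.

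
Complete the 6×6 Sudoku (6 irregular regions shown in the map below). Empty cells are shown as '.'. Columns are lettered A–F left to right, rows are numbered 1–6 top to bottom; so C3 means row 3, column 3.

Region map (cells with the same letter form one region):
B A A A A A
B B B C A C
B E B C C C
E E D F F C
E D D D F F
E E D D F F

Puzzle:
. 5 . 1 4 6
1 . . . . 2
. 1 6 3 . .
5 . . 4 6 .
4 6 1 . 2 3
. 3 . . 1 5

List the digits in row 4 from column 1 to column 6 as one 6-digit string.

523461

B2 = 4: row 2 has {1,2}; col 2 has {1,3,5,6}; region has {1,6} → only 4 remains.
E2 = 3: row 2 has {1,2,4}; col 5 has {1,2,4,6}; region has {1,4,5,6} → only 3 remains.
A3 = 2: row 3 has {1,3,6}; col 1 has {1,4,5}; region has {1,4,6} → only 2 remains.
E3 = 5: row 3 has {1,2,3,6}; col 5 has {1,2,3,4,6}; region has {2,3} → only 5 remains.
F3 = 4: row 3 has {1,2,3,5,6}; col 6 has {2,3,5,6}; region has {2,3,5} → only 4 remains.
B4 = 2: row 4 has {4,5,6}; col 2 has {1,3,4,5,6}; region has {1,3,4,5} → only 2 remains.
C4 = 3: row 4 has {2,4,5,6}; col 3 has {1,6}; region has {1,6} → only 3 remains.
F4 = 1: row 4 has {2,3,4,5,6}; col 6 has {2,3,4,5,6}; region has {2,3,4,5} → only 1 remains.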